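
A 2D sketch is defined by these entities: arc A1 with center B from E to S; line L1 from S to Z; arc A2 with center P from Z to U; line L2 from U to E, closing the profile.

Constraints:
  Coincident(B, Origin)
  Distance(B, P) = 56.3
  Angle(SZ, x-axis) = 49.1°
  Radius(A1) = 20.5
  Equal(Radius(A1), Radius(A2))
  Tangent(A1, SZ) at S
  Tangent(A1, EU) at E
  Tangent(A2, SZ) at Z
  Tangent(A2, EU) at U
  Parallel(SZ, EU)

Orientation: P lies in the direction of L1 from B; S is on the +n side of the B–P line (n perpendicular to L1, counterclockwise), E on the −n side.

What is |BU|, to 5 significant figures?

59.916

The slot axis is L1's direction at 49.1°, so u = (cos 49.1°, sin 49.1°) = (0.65474, 0.75585) and n = (−sin 49.1°, cos 49.1°) = (-0.75585, 0.65474). B is at the origin and P lies 56.3 along u from B, so P = 56.3·u = (36.862, 42.555). Tangency of A1 to both parallel lines with radius 20.5 puts S and E at B ± 20.5·n: S = (-15.495, 13.422), E = (15.495, -13.422). Equal radii place Z and U the same way about P: Z = P + 20.5·n = (21.367, 55.977), U = P − 20.5·n = (52.357, 29.132). Then |BU| = |U − B| = 59.916.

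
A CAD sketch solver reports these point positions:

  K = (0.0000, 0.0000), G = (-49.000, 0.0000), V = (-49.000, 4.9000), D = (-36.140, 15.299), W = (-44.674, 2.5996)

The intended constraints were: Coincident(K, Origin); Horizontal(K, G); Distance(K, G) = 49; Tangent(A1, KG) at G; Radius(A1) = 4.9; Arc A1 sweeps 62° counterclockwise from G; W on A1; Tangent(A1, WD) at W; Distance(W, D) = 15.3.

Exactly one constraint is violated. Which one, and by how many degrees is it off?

Tangent(A1, WD) at W — off by 5.90°.

K = (0.00, 0.00) ✓; K.y = 0.00, G.y = 0.00 ✓; |KG| = 49.00 ✓; ∠(VG, GK) = 90.00° ✓; |VG| = 4.900 ✓; bearing(V→W) − bearing(V→G) = 62.00° ✓; |VW| = 4.900 ✓; ∠(VW, WD) = 95.90° ✗; |WD| = 15.30 ✓.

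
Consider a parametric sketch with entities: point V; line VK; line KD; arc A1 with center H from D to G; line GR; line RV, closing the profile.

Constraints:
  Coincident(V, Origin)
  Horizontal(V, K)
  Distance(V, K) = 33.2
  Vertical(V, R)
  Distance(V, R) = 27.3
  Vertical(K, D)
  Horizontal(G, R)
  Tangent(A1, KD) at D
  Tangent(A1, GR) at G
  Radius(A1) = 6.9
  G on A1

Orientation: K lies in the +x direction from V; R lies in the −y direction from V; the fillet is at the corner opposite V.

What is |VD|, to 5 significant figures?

38.967

V is at the origin; V and K share the same y with |VK| = 33.2 and K on the +x side, so K = (33.200, 0.0000). V and R share the same x with |VR| = 27.3 and R on the −y side, so R = (0.0000, -27.300). The virtual corner opposite V is at (33.200, -27.300). A1 meets KD tangentially, so HD is at right angles to KD and the tangent condition forces HG to be normal to GR, with radius 6.9, so the center H sits 6.9 in from both sides at H = (26.300, -20.400). That places the tangent points at D = (33.200, -20.400) on KD and G = (26.300, -27.300) on GR. Then |VD| = |D − V| = 38.967.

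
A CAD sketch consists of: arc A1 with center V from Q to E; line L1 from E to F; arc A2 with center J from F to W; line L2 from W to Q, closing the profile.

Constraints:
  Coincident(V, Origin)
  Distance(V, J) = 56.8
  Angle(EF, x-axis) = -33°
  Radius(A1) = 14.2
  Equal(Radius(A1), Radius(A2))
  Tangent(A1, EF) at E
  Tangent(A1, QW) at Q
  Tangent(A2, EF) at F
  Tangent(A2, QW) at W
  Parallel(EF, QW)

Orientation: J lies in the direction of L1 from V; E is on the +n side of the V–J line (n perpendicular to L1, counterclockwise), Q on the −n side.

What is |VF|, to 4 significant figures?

58.55

Tangency of A1 to both parallel lines with radius 14.2 puts E and Q at V ± 14.2·n: E = (7.734, 11.91), Q = (-7.734, -11.91). Equal radii place F and W the same way about J: F = J + 14.2·n = (55.37, -19.03), W = J − 14.2·n = (39.90, -42.84). Then |VF| = |F − V| = 58.55.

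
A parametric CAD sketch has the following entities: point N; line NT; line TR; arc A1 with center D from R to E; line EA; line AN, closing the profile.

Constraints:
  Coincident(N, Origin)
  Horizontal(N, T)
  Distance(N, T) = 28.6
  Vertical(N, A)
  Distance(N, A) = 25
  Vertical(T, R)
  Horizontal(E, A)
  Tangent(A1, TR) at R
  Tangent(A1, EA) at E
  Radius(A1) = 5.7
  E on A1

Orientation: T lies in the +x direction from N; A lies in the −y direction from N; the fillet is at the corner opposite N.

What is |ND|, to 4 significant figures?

29.95

N is at the origin; NT is horizontal with |NT| = 28.6 and T on the +x side, so T = (28.60, 0.000). N and A share the same x with |NA| = 25.0 and A on the −y side, so A = (0.000, -25.00). The virtual corner opposite N is at (28.60, -25.00). The tangent condition forces DR to be normal to TR and since A1 is tangent to EA there, DE ⟂ EA, with radius 5.7, so the center D sits 5.7 in from both sides at D = (22.90, -19.30). Then |ND| = |D − N| = 29.95.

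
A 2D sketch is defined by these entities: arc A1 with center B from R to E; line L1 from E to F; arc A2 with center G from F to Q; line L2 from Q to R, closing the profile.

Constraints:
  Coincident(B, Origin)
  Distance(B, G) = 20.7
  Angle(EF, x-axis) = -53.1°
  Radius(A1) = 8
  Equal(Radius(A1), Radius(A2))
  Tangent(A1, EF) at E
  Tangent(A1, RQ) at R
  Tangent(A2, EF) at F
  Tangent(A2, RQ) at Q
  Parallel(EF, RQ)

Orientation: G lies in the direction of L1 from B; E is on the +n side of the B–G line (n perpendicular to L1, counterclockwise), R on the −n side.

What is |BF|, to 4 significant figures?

22.19

The slot axis is L1's direction at -53.1°, so u = (cos -53.1°, sin -53.1°) = (0.6004, -0.7997) and n = (−sin -53.1°, cos -53.1°) = (0.7997, 0.6004). B is at the origin and G lies 20.7 along u from B, so G = 20.7·u = (12.43, -16.55). Tangency of A1 to both parallel lines with radius 8.0 puts E and R at B ± 8.0·n: E = (6.397, 4.803), R = (-6.397, -4.803). Equal radii place F and Q the same way about G: F = G + 8.0·n = (18.83, -11.75), Q = G − 8.0·n = (6.031, -21.36). Then |BF| = |F − B| = 22.19.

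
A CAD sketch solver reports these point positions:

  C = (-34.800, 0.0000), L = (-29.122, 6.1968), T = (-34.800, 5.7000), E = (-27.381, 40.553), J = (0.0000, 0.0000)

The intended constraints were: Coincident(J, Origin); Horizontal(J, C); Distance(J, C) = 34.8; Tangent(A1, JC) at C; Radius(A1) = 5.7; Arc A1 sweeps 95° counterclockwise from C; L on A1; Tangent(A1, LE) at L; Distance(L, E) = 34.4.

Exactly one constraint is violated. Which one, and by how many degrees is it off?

Tangent(A1, LE) at L — off by 7.90°.

J = (0.00, 0.00) ✓; J.y = 0.00, C.y = 0.00 ✓; |JC| = 34.80 ✓; ∠(TC, CJ) = 90.00° ✓; |TC| = 5.700 ✓; bearing(T→L) − bearing(T→C) = 95.00° ✓; |TL| = 5.700 ✓; ∠(TL, LE) = 97.90° ✗; |LE| = 34.40 ✓.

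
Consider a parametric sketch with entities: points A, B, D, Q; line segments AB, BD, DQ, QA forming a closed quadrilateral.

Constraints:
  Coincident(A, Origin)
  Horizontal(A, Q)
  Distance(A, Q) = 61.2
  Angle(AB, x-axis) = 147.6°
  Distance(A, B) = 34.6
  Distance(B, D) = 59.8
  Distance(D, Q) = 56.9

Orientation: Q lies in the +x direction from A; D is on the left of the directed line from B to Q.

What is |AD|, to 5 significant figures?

50.469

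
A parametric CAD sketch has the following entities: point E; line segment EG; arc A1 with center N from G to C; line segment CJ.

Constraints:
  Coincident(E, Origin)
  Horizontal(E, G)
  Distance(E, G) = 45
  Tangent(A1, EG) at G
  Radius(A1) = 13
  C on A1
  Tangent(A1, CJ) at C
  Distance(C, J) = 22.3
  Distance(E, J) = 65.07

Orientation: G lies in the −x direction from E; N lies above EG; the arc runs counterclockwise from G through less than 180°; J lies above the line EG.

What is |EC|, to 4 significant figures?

42.96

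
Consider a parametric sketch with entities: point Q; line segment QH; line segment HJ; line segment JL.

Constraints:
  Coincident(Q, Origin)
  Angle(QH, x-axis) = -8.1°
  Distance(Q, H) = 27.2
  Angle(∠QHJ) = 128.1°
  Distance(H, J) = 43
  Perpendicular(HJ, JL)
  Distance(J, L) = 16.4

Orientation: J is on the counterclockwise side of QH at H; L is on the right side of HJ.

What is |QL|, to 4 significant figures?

70.73

Q is at the origin; QH runs at -8.1° with length 27.2, so H = 27.2·(cos -8.1°, sin -8.1°) = (26.93, -3.833). ∠QHJ = 128.1°, so HJ runs at -8.1° + (180° − 128.1°) = 43.80° from the x-axis; with |HJ| = 43.0, J = H + 43.0·(cos 43.80°, sin 43.80°) = (57.96, 25.93). The perpendicularity gives JL at right angles to HJ; with |JL| = 16.4 on the right of HJ, L = J + 16.4·(0.6921, -0.7218) = (69.32, 14.09). Then |QL| = |L − Q| = 70.73.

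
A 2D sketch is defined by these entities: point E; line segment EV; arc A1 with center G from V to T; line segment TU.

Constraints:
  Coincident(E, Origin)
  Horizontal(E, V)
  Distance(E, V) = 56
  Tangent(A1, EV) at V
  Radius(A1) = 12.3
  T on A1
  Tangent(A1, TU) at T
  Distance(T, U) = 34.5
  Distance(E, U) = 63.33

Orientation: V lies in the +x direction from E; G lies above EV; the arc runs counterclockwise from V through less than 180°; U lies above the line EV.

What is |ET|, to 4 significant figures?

68.43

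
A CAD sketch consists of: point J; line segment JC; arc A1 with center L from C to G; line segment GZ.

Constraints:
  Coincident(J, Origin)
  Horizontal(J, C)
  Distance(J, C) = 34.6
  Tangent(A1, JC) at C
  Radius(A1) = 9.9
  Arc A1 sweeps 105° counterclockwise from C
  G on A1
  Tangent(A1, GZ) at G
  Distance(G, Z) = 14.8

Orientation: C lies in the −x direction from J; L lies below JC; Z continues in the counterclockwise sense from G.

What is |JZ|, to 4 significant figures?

48.40

J is at the origin; JC is horizontal with |JC| = 34.6 and C on the −x side, so C = (-34.60, 0.000). Tangency of A1 to JC means the radius LC is perpendicular to JC, so L = C + (0, -9.9) = (-34.60, -9.900). On A1, C sits at bearing 90° from L; a 105° counterclockwise sweep puts G at bearing 195°, so G = L + 9.9·(cos 195°, sin 195°) = (-44.16, -12.46). Since A1 is tangent to GZ there, LG ⟂ GZ, so GZ runs along (−sin 195°, cos 195°); with |GZ| = 14.8, Z = (-40.33, -26.76). Then |JZ| = |Z − J| = 48.40.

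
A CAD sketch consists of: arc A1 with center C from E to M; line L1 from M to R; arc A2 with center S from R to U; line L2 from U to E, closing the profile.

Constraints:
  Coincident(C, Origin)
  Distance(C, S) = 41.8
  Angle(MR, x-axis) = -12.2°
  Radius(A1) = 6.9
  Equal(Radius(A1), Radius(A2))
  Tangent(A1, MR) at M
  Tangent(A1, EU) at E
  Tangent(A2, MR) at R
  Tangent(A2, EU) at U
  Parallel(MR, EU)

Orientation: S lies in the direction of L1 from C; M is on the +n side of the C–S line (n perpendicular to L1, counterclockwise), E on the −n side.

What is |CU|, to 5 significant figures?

42.366

The slot axis is L1's direction at -12.2°, so u = (cos -12.2°, sin -12.2°) = (0.97742, -0.21132) and n = (−sin -12.2°, cos -12.2°) = (0.21132, 0.97742). C is at the origin and S lies 41.8 along u from C, so S = 41.8·u = (40.856, -8.8334). Tangency of A1 to both parallel lines with radius 6.9 puts M and E at C ± 6.9·n: M = (1.4581, 6.7442), E = (-1.4581, -6.7442). Equal radii place R and U the same way about S: R = S + 6.9·n = (42.314, -2.0892), U = S − 6.9·n = (39.398, -15.578). Then |CU| = |U − C| = 42.366.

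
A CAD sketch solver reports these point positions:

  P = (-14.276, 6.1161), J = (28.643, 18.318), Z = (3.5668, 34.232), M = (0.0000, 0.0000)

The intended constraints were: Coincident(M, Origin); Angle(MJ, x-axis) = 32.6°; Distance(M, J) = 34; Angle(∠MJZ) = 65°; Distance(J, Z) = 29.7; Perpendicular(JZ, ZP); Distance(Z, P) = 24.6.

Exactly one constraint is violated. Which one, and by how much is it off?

Distance(Z, P) = 24.6 — off by 8.70.

M = (0.00, 0.00) ✓; MJ at 32.60° ✓; |MJ| = 34.00 ✓; ∠MJZ = 65.00° ✓; |JZ| = 29.70 ✓; ∠(JZ, ZP) = 90.00° ✓; |ZP| = 33.30 ✗.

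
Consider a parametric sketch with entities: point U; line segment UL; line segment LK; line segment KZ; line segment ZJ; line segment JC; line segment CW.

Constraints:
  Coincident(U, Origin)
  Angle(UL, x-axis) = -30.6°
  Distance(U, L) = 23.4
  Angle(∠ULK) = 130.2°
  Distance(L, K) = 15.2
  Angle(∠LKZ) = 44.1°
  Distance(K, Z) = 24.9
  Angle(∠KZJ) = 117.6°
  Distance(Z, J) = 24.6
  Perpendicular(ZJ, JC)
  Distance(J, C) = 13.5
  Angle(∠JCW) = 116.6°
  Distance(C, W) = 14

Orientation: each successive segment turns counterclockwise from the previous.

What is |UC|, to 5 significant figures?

22.123

∠KZJ = 117.6° gives ZJ at -142.50° from the x-axis; with |ZJ| = 24.6, J = (-7.6060, -11.405). The perpendicularity gives JC at right angles to ZJ, so JC runs at -52.500°; with |JC| = 13.5, C = (0.61228, -22.115). Then |UC| = |C − U| = 22.123.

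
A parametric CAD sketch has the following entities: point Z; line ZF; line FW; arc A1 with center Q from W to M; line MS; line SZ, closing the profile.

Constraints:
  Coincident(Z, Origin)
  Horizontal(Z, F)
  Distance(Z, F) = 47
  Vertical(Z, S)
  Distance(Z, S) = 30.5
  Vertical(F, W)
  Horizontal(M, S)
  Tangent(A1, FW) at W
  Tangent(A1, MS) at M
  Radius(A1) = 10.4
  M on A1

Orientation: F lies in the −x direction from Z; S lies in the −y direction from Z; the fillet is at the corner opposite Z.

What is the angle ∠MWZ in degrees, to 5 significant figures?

68.154°

Z is at the origin; ZF is horizontal with |ZF| = 47.0 and F on the −x side, so F = (-47.000, 0.0000). ZS is vertical with |ZS| = 30.5 and S on the −y side, so S = (0.0000, -30.500). The virtual corner opposite Z is at (-47.000, -30.500). A1 meets FW tangentially, so QW is at right angles to FW and the tangent condition forces QM to be normal to MS, with radius 10.4, so the center Q sits 10.4 in from both sides at Q = (-36.600, -20.100). That places the tangent points at W = (-47.000, -20.100) on FW and M = (-36.600, -30.500) on MS. Then cos ∠MWZ = WM·WZ / (|WM||WZ|), giving 68.154°.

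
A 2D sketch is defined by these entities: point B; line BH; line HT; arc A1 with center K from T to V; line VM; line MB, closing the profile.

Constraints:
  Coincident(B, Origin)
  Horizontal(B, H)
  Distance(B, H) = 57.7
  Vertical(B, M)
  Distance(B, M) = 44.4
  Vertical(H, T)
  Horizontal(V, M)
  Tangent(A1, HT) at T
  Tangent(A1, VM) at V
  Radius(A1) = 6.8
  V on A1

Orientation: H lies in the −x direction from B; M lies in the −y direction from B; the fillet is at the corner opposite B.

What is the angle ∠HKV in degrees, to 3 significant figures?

170°

The virtual corner opposite B is at (-57.7, -44.4). A1 meets HT tangentially, so KT is at right angles to HT and tangency of A1 to VM means the radius KV is perpendicular to VM, with radius 6.8, so the center K sits 6.8 in from both sides at K = (-50.9, -37.6). That places the tangent points at T = (-57.7, -37.6) on HT and V = (-50.9, -44.4) on VM. Then cos ∠HKV = KH·KV / (|KH||KV|), giving 170°.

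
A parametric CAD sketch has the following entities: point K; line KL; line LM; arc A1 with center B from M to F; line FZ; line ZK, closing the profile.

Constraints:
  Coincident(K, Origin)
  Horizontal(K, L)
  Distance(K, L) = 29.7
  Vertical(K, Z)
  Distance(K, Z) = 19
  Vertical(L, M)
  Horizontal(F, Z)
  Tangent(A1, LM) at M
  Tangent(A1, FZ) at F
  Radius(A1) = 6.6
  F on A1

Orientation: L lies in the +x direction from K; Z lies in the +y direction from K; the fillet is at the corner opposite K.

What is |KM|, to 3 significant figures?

32.2

K is at the origin; K and L share the same y with |KL| = 29.7 and L on the +x side, so L = (29.7, 0.00). KZ is vertical with |KZ| = 19.0 and Z on the +y side, so Z = (0.00, 19.0). The virtual corner opposite K is at (29.7, 19.0). Since A1 is tangent to LM there, BM ⟂ LM and A1 meets FZ tangentially, so BF is at right angles to FZ, with radius 6.6, so the center B sits 6.6 in from both sides at B = (23.1, 12.4). That places the tangent points at M = (29.7, 12.4) on LM and F = (23.1, 19.0) on FZ. Then |KM| = |M − K| = 32.2.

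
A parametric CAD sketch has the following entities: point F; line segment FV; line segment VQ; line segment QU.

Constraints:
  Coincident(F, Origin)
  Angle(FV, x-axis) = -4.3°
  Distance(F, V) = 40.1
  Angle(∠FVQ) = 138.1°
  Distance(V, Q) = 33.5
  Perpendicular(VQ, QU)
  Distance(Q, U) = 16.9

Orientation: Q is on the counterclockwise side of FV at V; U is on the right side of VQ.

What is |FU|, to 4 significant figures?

76.95

F is at the origin; FV runs at -4.3° with length 40.1, so V = 40.1·(cos -4.3°, sin -4.3°) = (39.99, -3.007). ∠FVQ = 138.1°, so VQ runs at -4.3° + (180° − 138.1°) = 37.60° from the x-axis; with |VQ| = 33.5, Q = V + 33.5·(cos 37.60°, sin 37.60°) = (66.53, 17.43). VQ ⟂ QU; with |QU| = 16.9 on the right of VQ, U = Q + 16.9·(0.6101, -0.7923) = (76.84, 4.044). Then |FU| = |U − F| = 76.95.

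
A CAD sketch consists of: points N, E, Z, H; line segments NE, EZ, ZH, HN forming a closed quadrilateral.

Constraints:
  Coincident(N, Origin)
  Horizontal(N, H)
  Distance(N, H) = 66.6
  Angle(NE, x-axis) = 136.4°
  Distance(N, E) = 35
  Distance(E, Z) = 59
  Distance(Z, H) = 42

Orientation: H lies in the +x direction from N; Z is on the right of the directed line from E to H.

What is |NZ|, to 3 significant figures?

25.9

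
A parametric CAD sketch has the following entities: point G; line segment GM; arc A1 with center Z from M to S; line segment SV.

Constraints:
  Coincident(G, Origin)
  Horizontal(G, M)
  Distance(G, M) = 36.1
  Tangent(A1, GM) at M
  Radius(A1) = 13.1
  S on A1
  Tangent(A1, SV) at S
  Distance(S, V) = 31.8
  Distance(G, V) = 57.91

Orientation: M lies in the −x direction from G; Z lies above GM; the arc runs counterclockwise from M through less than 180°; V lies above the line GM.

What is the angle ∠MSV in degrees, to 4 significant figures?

126.1°

Checks: |ZS| = 13.10 ✓; ∠(ZS, SV) = 90.00° ✓; |SV| = 31.80 ✓; |GV| = 57.91 ✓.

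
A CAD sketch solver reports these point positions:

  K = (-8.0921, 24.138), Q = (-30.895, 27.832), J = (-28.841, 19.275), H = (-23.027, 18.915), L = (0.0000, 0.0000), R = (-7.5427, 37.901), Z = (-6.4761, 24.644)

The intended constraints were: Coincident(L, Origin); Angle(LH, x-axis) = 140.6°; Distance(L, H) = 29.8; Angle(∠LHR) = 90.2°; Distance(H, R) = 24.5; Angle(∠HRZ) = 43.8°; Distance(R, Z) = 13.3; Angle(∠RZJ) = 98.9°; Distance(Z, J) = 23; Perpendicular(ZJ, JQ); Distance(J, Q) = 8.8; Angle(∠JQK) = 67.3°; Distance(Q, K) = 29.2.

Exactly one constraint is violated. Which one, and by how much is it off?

Distance(Q, K) = 29.2 — off by 6.10.

L = (0.00, 0.00) ✓; LH at 140.6° ✓; |LH| = 29.80 ✓; ∠LHR = 90.20° ✓; |HR| = 24.50 ✓; ∠HRZ = 43.80° ✓; |RZ| = 13.30 ✓; ∠RZJ = 98.90° ✓; |ZJ| = 23.00 ✓; ∠(ZJ, JQ) = 90.00° ✓; |JQ| = 8.800 ✓; ∠JQK = 67.30° ✓; |QK| = 23.10 ✗.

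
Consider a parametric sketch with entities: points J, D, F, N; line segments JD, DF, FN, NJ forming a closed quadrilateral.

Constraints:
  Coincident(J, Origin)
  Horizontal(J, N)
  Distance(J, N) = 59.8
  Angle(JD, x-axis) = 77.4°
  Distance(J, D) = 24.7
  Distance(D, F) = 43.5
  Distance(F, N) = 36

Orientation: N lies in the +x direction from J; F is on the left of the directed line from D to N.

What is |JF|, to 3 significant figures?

58.6

J is at the origin; JN is horizontal with |JN| = 59.8 and N in +x, so N = (59.8, 0). JD runs at 77.4° with |JD| = 24.7, so D = (5.39, 24.1). F is determined by |DF| = 43.5 and |FN| = 36.0 together: it lies at the intersection of circle(D, 43.5) and circle(N, 36.0). With |DN| = 59.5, the foot of the radical line on DN is 34.8 from D and the perpendicular offset is √(43.5² − 34.8²) = 26.1. Taking the left-of-DN solution: F = (47.8, 33.9).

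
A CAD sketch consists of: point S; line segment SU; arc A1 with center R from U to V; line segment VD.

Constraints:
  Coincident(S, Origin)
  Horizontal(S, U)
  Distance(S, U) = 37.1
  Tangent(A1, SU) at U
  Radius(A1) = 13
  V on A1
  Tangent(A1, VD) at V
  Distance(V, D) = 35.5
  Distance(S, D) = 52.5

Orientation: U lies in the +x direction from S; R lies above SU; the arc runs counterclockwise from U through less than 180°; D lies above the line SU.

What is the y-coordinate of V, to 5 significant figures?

21.971

S is at the origin; S and U share the same y with |SU| = 37.1 and U on the +x side, so U = (37.100, 0.0000). Tangency of A1 to SU means the radius RU is perpendicular to SU, so R = U + (0, 13) = (37.100, 13.000). Since RV ⟂ VD (tangency), |RD| = √(13.0² + 35.5²) = 37.805 regardless of where V sits on A1. So D lies on both circle(S, 52.5) and circle(R, 37.805); the above-SU intersection is D = (22.010, 47.663). V is the foot of the tangent from D: V = (46.508, 21.971).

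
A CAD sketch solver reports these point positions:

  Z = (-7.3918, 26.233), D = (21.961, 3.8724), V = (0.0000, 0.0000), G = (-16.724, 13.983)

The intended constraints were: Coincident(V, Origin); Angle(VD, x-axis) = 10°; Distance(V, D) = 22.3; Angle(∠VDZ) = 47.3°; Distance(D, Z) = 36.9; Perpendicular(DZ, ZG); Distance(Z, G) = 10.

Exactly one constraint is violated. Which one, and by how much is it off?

Distance(Z, G) = 10 — off by 5.40.

V = (0.00, 0.00) ✓; VD at 10.00° ✓; |VD| = 22.30 ✓; ∠VDZ = 47.30° ✓; |DZ| = 36.90 ✓; ∠(DZ, ZG) = 90.00° ✓; |ZG| = 15.40 ✗.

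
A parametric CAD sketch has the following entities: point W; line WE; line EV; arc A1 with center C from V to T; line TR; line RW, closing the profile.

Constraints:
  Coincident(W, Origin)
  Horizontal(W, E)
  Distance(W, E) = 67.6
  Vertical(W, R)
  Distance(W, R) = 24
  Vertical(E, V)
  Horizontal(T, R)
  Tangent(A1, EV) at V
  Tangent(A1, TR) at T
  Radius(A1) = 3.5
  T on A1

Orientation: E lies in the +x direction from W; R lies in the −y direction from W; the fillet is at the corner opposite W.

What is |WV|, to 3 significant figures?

70.6

The virtual corner opposite W is at (67.6, -24.0). The tangent condition forces CV to be normal to EV and A1 meets TR tangentially, so CT is at right angles to TR, with radius 3.5, so the center C sits 3.5 in from both sides at C = (64.1, -20.5). That places the tangent points at V = (67.6, -20.5) on EV and T = (64.1, -24.0) on TR. Then |WV| = |V − W| = 70.6.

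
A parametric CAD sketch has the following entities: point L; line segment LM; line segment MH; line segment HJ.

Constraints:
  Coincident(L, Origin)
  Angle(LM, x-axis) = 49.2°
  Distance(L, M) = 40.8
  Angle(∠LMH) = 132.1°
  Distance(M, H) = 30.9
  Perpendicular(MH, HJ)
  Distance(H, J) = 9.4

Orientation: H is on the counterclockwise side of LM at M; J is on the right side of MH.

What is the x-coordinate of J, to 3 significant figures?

32.2

L is at the origin; LM runs at 49.2° with length 40.8, so M = 40.8·(cos 49.2°, sin 49.2°) = (26.7, 30.9). ∠LMH = 132.1°, so MH runs at 49.2° + (180° − 132.1°) = 97.1° from the x-axis; with |MH| = 30.9, H = M + 30.9·(cos 97.1°, sin 97.1°) = (22.8, 61.5). The perpendicularity gives HJ at right angles to MH; with |HJ| = 9.4 on the right of MH, J = H + 9.4·(0.992, 0.124) = (32.2, 62.7). So J.x = 32.2.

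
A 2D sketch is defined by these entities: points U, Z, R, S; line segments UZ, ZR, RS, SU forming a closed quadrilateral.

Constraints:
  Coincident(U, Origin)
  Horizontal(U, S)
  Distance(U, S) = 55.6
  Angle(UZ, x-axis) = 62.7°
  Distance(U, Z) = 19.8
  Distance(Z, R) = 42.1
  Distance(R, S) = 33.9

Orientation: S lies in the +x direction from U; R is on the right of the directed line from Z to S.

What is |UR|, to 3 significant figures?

34.5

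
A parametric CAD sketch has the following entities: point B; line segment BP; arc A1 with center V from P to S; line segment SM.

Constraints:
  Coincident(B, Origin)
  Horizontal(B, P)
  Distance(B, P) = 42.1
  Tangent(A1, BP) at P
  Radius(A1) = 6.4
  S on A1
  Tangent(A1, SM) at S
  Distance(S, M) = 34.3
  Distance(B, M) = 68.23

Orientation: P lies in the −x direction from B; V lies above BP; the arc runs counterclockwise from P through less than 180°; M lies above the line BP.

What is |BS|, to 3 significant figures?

38.2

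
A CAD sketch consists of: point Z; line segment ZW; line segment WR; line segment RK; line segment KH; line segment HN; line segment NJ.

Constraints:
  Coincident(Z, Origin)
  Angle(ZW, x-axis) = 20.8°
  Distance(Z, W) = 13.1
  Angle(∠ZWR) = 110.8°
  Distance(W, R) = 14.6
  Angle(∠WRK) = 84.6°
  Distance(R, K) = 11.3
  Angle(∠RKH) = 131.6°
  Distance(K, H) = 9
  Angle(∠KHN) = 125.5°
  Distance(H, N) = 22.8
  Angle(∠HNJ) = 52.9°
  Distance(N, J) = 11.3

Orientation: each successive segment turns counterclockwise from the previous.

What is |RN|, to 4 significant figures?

31.41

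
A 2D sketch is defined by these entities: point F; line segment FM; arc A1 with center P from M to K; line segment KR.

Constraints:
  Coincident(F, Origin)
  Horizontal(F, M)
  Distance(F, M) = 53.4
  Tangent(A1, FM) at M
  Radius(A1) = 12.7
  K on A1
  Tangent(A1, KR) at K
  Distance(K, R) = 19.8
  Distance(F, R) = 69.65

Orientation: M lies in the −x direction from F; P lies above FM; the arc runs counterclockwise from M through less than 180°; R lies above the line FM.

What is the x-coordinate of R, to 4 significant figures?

-60.07

Checks: |PM| = 12.70 ✓; |PK| = 12.70 ✓; ∠(PK, KR) = 90.00° ✓; |KR| = 19.80 ✓; |FR| = 69.65 ✓.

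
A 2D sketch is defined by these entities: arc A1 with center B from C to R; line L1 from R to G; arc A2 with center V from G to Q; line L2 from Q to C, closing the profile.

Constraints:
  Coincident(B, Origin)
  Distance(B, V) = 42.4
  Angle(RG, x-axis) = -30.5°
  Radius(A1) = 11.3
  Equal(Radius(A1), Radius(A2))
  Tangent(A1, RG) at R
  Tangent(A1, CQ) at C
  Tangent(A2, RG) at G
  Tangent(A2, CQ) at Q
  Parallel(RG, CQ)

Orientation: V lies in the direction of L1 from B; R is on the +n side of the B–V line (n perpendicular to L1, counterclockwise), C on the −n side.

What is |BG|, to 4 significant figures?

43.88

The slot axis is L1's direction at -30.5°, so u = (cos -30.5°, sin -30.5°) = (0.8616, -0.5075) and n = (−sin -30.5°, cos -30.5°) = (0.5075, 0.8616). B is at the origin and V lies 42.4 along u from B, so V = 42.4·u = (36.53, -21.52). Tangency of A1 to both parallel lines with radius 11.3 puts R and C at B ± 11.3·n: R = (5.735, 9.736), C = (-5.735, -9.736). Equal radii place G and Q the same way about V: G = V + 11.3·n = (42.27, -11.78), Q = V − 11.3·n = (30.80, -31.26). Then |BG| = |G − B| = 43.88.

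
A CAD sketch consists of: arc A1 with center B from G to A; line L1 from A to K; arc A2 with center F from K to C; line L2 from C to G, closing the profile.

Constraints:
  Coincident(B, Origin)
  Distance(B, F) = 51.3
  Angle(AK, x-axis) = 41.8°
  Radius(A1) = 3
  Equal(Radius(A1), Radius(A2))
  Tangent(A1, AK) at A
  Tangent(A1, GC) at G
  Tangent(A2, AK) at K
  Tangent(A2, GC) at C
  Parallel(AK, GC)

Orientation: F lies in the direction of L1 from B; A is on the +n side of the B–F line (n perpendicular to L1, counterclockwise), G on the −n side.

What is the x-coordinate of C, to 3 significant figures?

40.2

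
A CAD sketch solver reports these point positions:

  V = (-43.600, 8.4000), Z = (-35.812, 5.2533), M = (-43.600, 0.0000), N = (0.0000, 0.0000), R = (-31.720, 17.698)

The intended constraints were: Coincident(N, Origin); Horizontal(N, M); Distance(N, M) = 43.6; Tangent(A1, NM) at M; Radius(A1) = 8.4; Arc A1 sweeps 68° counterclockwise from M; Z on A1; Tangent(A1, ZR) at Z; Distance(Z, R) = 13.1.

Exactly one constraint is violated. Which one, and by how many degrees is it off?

Tangent(A1, ZR) at Z — off by 3.80°.

N = (0.00, 0.00) ✓; N.y = 0.00, M.y = 0.00 ✓; |NM| = 43.60 ✓; ∠(VM, MN) = 90.00° ✓; |VM| = 8.400 ✓; bearing(V→Z) − bearing(V→M) = 68.00° ✓; |VZ| = 8.400 ✓; ∠(VZ, ZR) = 86.20° ✗; |ZR| = 13.10 ✓.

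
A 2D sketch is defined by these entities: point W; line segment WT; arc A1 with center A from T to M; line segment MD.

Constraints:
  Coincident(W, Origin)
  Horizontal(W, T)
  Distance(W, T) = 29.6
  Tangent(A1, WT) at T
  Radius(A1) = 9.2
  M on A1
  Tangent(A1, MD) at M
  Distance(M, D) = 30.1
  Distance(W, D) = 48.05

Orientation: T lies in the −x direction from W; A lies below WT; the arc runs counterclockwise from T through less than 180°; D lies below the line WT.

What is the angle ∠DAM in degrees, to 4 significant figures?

73.00°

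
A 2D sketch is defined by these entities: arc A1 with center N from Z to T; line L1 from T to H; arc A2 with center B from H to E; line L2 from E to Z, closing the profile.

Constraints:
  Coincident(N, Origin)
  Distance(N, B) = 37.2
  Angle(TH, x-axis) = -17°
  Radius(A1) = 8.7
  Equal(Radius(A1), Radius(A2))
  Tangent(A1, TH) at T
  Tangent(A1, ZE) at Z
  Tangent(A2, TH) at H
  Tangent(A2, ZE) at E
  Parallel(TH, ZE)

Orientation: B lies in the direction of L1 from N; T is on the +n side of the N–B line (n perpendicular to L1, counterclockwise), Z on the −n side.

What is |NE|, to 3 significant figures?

38.2

Tangency of A1 to both parallel lines with radius 8.7 puts T and Z at N ± 8.7·n: T = (2.54, 8.32), Z = (-2.54, -8.32). Equal radii place H and E the same way about B: H = B + 8.7·n = (38.1, -2.56), E = B − 8.7·n = (33.0, -19.2). Then |NE| = |E − N| = 38.2.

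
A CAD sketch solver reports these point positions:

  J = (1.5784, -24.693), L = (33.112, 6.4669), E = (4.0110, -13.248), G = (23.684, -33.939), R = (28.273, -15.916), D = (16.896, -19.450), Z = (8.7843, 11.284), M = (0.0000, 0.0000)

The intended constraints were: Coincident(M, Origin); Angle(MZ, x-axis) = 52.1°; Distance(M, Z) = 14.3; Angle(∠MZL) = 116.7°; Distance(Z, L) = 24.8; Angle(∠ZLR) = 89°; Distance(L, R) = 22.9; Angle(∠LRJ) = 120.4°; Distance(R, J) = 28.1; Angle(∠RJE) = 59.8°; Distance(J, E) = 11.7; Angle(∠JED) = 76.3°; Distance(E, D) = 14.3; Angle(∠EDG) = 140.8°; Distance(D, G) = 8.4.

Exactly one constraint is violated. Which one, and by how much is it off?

Distance(D, G) = 8.4 — off by 7.60.

M = (0.00, 0.00) ✓; MZ at 52.10° ✓; |MZ| = 14.30 ✓; ∠MZL = 116.7° ✓; |ZL| = 24.80 ✓; ∠ZLR = 89.00° ✓; |LR| = 22.90 ✓; ∠LRJ = 120.4° ✓; |RJ| = 28.10 ✓; ∠RJE = 59.80° ✓; |JE| = 11.70 ✓; ∠JED = 76.30° ✓; |ED| = 14.30 ✓; ∠EDG = 140.8° ✓; |DG| = 16.00 ✗.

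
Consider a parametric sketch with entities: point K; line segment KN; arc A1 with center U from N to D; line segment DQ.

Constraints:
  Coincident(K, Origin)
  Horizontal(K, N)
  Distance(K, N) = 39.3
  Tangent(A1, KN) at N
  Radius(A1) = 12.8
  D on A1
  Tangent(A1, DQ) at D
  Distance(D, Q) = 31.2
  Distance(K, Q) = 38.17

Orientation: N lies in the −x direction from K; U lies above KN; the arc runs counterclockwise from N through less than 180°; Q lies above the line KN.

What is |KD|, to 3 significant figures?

28.7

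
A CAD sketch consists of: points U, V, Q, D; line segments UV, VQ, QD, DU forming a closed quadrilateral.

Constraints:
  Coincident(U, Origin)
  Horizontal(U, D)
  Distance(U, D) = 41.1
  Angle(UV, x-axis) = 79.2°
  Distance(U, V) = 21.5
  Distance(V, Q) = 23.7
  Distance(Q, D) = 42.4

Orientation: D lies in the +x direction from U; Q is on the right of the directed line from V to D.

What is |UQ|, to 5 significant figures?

2.3474

U is at the origin; UD is horizontal with |UD| = 41.1 and D in +x, so D = (41.1, 0). UV runs at 79.2° with |UV| = 21.5, so V = (4.0287, 21.119). Q is determined by |VQ| = 23.7 and |QD| = 42.4 together: it lies at the intersection of circle(V, 23.7) and circle(D, 42.4). With |VD| = 42.665, the foot of the radical line on VD is 6.8467 from V and the perpendicular offset is √(23.7² − 6.8467²) = 22.689. Taking the right-of-VD solution: Q = (-1.2535, -1.9847).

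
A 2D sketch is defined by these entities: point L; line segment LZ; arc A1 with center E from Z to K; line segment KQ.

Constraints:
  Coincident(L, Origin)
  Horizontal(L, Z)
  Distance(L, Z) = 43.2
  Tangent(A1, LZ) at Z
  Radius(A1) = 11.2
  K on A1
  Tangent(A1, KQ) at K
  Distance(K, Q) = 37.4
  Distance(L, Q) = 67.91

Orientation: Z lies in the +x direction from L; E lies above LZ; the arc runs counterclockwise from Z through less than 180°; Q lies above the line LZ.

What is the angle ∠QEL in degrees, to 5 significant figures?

108.33°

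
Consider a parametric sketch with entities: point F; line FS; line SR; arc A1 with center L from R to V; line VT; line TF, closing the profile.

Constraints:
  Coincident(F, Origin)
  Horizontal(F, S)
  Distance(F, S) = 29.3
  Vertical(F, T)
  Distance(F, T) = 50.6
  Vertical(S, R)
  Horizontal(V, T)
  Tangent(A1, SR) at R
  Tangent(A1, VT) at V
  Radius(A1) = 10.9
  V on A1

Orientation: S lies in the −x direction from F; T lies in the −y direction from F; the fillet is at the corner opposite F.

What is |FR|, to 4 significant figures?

49.34

F is at the origin; FS is horizontal with |FS| = 29.3 and S on the −x side, so S = (-29.30, 0.000). F and T share the same x with |FT| = 50.6 and T on the −y side, so T = (0.000, -50.60). The virtual corner opposite F is at (-29.30, -50.60). Since A1 is tangent to SR there, LR ⟂ SR and since A1 is tangent to VT there, LV ⟂ VT, with radius 10.9, so the center L sits 10.9 in from both sides at L = (-18.40, -39.70). That places the tangent points at R = (-29.30, -39.70) on SR and V = (-18.40, -50.60) on VT. Then |FR| = |R − F| = 49.34.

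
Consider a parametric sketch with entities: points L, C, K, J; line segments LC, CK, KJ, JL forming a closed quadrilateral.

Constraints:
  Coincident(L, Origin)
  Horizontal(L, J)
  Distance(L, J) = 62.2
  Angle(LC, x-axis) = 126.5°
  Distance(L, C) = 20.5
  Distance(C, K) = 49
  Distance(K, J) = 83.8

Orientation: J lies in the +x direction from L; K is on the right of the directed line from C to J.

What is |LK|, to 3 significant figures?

35.8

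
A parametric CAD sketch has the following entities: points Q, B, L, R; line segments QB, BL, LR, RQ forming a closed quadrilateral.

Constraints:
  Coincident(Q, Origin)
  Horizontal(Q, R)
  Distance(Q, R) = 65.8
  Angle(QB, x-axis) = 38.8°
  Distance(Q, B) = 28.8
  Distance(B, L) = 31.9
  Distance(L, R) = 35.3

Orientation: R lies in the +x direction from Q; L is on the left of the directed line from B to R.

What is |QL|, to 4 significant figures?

60.33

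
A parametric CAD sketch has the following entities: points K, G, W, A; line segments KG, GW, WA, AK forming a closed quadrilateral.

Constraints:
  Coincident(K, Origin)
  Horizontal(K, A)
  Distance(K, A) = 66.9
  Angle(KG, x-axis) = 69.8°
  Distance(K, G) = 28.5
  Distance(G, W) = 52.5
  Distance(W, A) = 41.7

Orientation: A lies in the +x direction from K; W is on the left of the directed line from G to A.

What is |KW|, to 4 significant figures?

73.03

Checks: |GW| = 52.50 ✓; |WA| = 41.70 ✓.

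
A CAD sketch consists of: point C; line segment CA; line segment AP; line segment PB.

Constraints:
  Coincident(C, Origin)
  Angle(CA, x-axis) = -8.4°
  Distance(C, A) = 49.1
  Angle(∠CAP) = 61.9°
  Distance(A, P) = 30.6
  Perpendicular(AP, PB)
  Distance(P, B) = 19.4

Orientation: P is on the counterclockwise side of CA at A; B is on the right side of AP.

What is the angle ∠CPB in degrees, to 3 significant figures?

170°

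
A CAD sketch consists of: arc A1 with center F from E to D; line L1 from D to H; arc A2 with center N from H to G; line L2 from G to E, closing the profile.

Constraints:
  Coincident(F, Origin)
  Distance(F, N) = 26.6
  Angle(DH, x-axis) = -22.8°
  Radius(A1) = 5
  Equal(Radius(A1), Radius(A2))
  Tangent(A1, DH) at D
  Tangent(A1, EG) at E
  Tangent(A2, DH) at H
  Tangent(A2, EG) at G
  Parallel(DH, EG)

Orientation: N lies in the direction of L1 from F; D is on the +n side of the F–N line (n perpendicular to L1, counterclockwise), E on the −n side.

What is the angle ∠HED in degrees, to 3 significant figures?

69.4°

The slot axis is L1's direction at -22.8°, so u = (cos -22.8°, sin -22.8°) = (0.922, -0.388) and n = (−sin -22.8°, cos -22.8°) = (0.388, 0.922). F is at the origin and N lies 26.6 along u from F, so N = 26.6·u = (24.5, -10.3). Tangency of A1 to both parallel lines with radius 5.0 puts D and E at F ± 5.0·n: D = (1.94, 4.61), E = (-1.94, -4.61). Equal radii place H and G the same way about N: H = N + 5.0·n = (26.5, -5.70), G = N − 5.0·n = (22.6, -14.9). Then cos ∠HED = EH·ED / (|EH||ED|), giving 69.4°.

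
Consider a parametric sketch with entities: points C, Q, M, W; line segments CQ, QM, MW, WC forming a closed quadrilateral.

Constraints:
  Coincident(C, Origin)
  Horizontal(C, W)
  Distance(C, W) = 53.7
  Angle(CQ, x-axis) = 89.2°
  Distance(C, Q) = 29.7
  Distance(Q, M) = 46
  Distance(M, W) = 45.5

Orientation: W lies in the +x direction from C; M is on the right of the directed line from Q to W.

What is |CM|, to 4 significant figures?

18.57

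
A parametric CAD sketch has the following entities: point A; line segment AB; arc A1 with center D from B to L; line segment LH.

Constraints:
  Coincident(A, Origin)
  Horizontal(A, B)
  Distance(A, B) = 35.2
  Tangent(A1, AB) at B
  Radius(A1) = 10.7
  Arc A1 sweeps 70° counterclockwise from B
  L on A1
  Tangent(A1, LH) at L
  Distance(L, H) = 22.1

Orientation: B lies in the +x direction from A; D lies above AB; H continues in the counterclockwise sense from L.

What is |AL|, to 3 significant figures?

45.8

A is at the origin; AB is horizontal with |AB| = 35.2 and B on the +x side, so B = (35.2, 0.00). Since A1 is tangent to AB there, DB ⟂ AB, so D = B + (0, 10.7) = (35.2, 10.7). On A1, B sits at bearing -90° from D; a 70° counterclockwise sweep puts L at bearing -20°, so L = D + 10.7·(cos -20°, sin -20°) = (45.3, 7.04). Then |AL| = |L − A| = 45.8.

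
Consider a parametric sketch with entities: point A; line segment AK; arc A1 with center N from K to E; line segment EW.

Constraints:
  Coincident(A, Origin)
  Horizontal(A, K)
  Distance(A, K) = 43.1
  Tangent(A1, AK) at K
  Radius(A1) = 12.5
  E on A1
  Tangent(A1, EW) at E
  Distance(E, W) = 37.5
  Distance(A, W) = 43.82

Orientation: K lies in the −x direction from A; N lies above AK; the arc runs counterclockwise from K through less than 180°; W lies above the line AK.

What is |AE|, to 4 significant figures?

32.61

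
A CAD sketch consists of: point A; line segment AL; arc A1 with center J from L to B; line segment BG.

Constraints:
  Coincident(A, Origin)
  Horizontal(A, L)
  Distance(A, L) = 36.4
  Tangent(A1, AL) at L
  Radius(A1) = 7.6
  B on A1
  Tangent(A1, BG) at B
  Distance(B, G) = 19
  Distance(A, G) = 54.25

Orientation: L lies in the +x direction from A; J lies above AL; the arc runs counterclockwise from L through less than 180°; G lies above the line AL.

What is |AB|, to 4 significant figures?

44.10

A is at the origin; A and L share the same y with |AL| = 36.4 and L on the +x side, so L = (36.40, 0.000). Since A1 is tangent to AL there, JL ⟂ AL, so J = L + (0, 7.6) = (36.40, 7.600). Since JB ⟂ BG (tangency), |JG| = √(7.6² + 19.0²) = 20.46 regardless of where B sits on A1. So G lies on both circle(A, 54.25) and circle(J, 20.46); the above-AL intersection is G = (48.66, 23.98). B is the foot of the tangent from G: B = (43.74, 5.632).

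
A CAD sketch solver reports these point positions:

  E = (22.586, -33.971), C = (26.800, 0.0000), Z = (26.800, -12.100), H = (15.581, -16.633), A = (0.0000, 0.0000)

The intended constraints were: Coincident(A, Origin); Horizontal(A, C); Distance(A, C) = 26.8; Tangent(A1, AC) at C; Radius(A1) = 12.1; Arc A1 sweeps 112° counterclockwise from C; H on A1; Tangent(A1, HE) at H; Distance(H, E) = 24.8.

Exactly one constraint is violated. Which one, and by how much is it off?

Distance(H, E) = 24.8 — off by 6.10.

A = (0.00, 0.00) ✓; A.y = 0.00, C.y = 0.00 ✓; |AC| = 26.80 ✓; ∠(ZC, CA) = 90.00° ✓; |ZC| = 12.10 ✓; bearing(Z→H) − bearing(Z→C) = 112.0° ✓; |ZH| = 12.10 ✓; ∠(ZH, HE) = 90.00° ✓; |HE| = 18.70 ✗.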